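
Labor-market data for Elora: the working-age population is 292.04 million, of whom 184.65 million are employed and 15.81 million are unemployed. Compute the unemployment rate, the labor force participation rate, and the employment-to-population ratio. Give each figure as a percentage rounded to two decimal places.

Labor force = employed + unemployed = 184.65 + 15.81 = 200.46 million.
Unemployment rate = 15.81 / 200.46 = 7.89%.
Labor force participation rate = 200.46 / 292.04 = 68.64%.
Employment-population ratio = 184.65 / 292.04 = 63.23%.

Unemployment rate ≈ 7.89%; labor force participation rate ≈ 68.64%; employment-population ratio ≈ 63.23%.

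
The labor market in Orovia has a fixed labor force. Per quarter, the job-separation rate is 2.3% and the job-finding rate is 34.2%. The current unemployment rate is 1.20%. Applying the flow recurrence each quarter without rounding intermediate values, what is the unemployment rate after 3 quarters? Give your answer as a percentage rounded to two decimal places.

With a fixed labor force, u_{t+1} = u_t + s·(1−u_t) − f·u_t = u_t·(1−s−f) + s.
Here 1−s−f = 0.635 and s = 0.023.
u_1 = 0.012000 × 0.635 + 0.023 = 0.030620.
u_2 = 0.030620 × 0.635 + 0.023 = 0.042444.
u_3 = 0.042444 × 0.635 + 0.023 = 0.049952.

Unemployment rate after three quarters ≈ 5.00%.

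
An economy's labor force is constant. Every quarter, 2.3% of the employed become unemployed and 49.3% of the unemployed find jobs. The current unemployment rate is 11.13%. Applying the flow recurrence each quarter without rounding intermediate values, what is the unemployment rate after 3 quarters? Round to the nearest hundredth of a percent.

With a fixed labor force, u_{t+1} = u_t + s·(1−u_t) − f·u_t = u_t·(1−s−f) + s.
Here 1−s−f = 0.484 and s = 0.023.
u_1 = 0.111300 × 0.484 + 0.023 = 0.076869.
u_2 = 0.076869 × 0.484 + 0.023 = 0.060205.
u_3 = 0.060205 × 0.484 + 0.023 = 0.052139.

Unemployment rate after three quarters ≈ 5.21%.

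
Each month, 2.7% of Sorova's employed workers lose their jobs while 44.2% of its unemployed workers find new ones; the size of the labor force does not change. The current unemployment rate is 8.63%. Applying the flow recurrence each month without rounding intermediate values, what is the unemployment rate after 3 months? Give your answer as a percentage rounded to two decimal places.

With a fixed labor force, u_{t+1} = u_t + s·(1−u_t) − f·u_t = u_t·(1−s−f) + s.
Here 1−s−f = 0.531 and s = 0.027.
u_1 = 0.086300 × 0.531 + 0.027 = 0.072825.
u_2 = 0.072825 × 0.531 + 0.027 = 0.065670.
u_3 = 0.065670 × 0.531 + 0.027 = 0.061871.

Unemployment rate after three months ≈ 6.19%.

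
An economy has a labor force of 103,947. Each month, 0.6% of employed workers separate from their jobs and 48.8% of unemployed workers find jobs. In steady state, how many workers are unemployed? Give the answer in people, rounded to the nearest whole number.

About 1,263 are unemployed in steady state.

Steady-state unemployment rate u* = s/(s+f) = 0.6/(0.6+48.8) = 0.012146.
Unemployed = u* × labor force = 0.012146 × 103,947 ≈ 1,263.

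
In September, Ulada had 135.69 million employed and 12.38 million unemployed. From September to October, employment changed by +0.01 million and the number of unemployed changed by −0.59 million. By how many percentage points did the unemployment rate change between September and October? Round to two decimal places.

September: labor force = 135.69 + 12.38 = 148.07; u = 12.38/148.07 = 8.36%.
October: labor force = 135.70 + 11.79 = 147.49; u = 11.79/147.49 = 7.99%.
Change = 7.99% − 8.36% = −0.37 pp.

The unemployment rate changed by −0.37 percentage points.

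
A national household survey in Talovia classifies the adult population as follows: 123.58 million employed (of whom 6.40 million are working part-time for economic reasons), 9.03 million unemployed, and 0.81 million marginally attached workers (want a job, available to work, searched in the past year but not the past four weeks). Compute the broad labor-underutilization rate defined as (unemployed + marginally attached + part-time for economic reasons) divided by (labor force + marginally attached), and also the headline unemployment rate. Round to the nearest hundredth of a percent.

Broad underutilization rate ≈ 12.17%; headline unemployment rate ≈ 6.81%.

Labor force = 123.58 + 9.03 = 132.61 million.
Numerator = 9.03 + 0.81 + 6.40 = 16.24 million.
Denominator = 132.61 + 0.81 = 133.42 million.
Broad rate = 16.24 / 133.42 = 12.17%.
Headline unemployment rate = 9.03 / 132.61 = 6.81%.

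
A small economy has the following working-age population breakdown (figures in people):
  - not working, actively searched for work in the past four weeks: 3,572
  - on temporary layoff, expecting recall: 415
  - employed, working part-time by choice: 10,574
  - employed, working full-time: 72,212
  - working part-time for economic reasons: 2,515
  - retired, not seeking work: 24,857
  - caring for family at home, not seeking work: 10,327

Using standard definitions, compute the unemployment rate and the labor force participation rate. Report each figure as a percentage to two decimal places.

Unemployment rate ≈ 4.47%; labor force participation rate ≈ 71.73%.

Employed = 10,574 + 72,212 + 2,515 = 85,301 (anyone who worked, including part-time for economic reasons, counts as employed).
Unemployed = 3,572 + 415 = 3,987 (jobless and actively searching, or on temporary layoff).
Labor force = 85,301 + 3,987 = 89,288.
Not in labor force = 24,857 + 10,327 = 35,184 (those not working and not actively searching are outside the labor force).
Civilian working-age population = 89,288 + 35,184 = 124,472.
Unemployment rate = 3,987 / 89,288 = 4.47%.
Labor force participation rate = 89,288 / 124,472 = 71.73%.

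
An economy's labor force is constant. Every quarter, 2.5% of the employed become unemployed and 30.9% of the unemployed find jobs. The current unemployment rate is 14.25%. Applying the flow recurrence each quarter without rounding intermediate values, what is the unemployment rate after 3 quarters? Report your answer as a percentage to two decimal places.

Unemployment rate after three quarters ≈ 9.48%.

With a fixed labor force, u_{t+1} = u_t + s·(1−u_t) − f·u_t = u_t·(1−s−f) + s.
Here 1−s−f = 0.666 and s = 0.025.
u_1 = 0.142500 × 0.666 + 0.025 = 0.119905.
u_2 = 0.119905 × 0.666 + 0.025 = 0.104857.
u_3 = 0.104857 × 0.666 + 0.025 = 0.094835.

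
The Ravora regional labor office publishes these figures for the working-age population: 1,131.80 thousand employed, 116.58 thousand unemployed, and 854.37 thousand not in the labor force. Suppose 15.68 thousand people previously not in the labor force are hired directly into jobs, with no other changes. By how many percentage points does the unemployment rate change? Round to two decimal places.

The unemployment rate changes by −0.12 percentage points.

Initially, labor force = 1,131.80 + 116.58 = 1,248.38 thousand, so u = 116.58/1,248.38 = 9.34%.
After the change, employed and labor force both rise by 15.68; unemployed unchanged → E = 1,147.48, U = 116.58, labor force = 1,264.06 thousand.
New unemployment rate = 116.58 / 1,264.06 = 9.22%.
Change = 9.22% − 9.34% = −0.12 percentage points.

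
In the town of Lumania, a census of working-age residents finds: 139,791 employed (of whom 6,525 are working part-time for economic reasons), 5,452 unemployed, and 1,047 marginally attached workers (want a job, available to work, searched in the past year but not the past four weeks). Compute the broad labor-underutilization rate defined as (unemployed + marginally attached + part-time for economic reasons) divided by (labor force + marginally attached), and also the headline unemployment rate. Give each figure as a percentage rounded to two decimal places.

Labor force = 139,791 + 5,452 = 145,243.
Numerator = 5,452 + 1,047 + 6,525 = 13,024.
Denominator = 145,243 + 1,047 = 146,290.
Broad rate = 13,024 / 146,290 = 8.90%.
Headline unemployment rate = 5,452 / 145,243 = 3.75%.

Broad underutilization rate ≈ 8.90%; headline unemployment rate ≈ 3.75%.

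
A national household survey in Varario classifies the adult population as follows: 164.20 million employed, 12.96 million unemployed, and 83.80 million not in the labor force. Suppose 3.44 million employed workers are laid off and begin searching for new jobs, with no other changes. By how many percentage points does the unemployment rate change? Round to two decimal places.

The unemployment rate changes by +1.94 percentage points.

Initially, labor force = 164.20 + 12.96 = 177.16 million, so u = 12.96/177.16 = 7.32%.
After the change, employed falls and unemployed rises by 3.44; labor force unchanged → E = 160.76, U = 16.40, labor force = 177.16 million.
New unemployment rate = 16.40 / 177.16 = 9.26%.
Change = 9.26% − 7.32% = +1.94 percentage points.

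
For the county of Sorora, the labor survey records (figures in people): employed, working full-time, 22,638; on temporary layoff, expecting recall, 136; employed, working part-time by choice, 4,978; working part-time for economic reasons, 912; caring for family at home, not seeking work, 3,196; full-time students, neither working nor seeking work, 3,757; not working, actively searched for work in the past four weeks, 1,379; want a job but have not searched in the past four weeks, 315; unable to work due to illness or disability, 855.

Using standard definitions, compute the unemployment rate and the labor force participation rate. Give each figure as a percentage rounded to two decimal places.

Unemployment rate ≈ 5.04%; labor force participation rate ≈ 78.72%.

Employed = 22,638 + 4,978 + 912 = 28,528 (anyone who worked, including part-time for economic reasons, counts as employed).
Unemployed = 136 + 1,379 = 1,515 (jobless and actively searching, or on temporary layoff).
Labor force = 28,528 + 1,515 = 30,043.
Not in labor force = 3,196 + 3,757 + 315 + 855 = 8,123 (those not working and not actively searching are outside the labor force — including those who want a job but have given up searching).
Civilian working-age population = 30,043 + 8,123 = 38,166.
Unemployment rate = 1,515 / 30,043 = 5.04%.
Labor force participation rate = 30,043 / 38,166 = 78.72%.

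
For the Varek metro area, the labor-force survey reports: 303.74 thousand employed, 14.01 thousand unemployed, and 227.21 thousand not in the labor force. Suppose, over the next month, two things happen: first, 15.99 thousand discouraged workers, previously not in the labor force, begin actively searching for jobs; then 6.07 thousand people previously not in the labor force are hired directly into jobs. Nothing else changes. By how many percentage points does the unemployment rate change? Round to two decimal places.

Initially, labor force = 303.74 + 14.01 = 317.75 thousand, so u = 14.01/317.75 = 4.41%.
After the first change, unemployed and labor force both rise by 15.99 → E = 303.74, U = 30.00, labor force = 333.74 thousand.
After the second change, employed and labor force both rise by 6.07; unemployed unchanged → E = 309.81, U = 30.00, labor force = 339.81 thousand.
New unemployment rate = 30.00 / 339.81 = 8.83%.
Change = 8.83% − 4.41% = +4.42 percentage points.

The unemployment rate changes by +4.42 percentage points.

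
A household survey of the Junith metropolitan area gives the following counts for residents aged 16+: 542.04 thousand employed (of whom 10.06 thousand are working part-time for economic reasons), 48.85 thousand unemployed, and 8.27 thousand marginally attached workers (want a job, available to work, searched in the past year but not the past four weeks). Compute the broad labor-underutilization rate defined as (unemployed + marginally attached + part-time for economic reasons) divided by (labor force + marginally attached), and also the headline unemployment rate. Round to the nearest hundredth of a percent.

Broad underutilization rate ≈ 11.21%; headline unemployment rate ≈ 8.27%.

Labor force = 542.04 + 48.85 = 590.89 thousand.
Numerator = 48.85 + 8.27 + 10.06 = 67.18 thousand.
Denominator = 590.89 + 8.27 = 599.16 thousand.
Broad rate = 67.18 / 599.16 = 11.21%.
Headline unemployment rate = 48.85 / 590.89 = 8.27%.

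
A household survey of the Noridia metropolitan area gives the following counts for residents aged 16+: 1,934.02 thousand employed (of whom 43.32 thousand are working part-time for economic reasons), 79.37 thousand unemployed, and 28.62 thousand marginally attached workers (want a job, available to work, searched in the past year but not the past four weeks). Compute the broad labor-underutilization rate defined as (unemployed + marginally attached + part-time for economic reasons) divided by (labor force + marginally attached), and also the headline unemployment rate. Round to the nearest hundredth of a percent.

Labor force = 1,934.02 + 79.37 = 2,013.39 thousand.
Numerator = 79.37 + 28.62 + 43.32 = 151.31 thousand.
Denominator = 2,013.39 + 28.62 = 2,042.01 thousand.
Broad rate = 151.31 / 2,042.01 = 7.41%.
Headline unemployment rate = 79.37 / 2,013.39 = 3.94%.

Broad underutilization rate ≈ 7.41%; headline unemployment rate ≈ 3.94%.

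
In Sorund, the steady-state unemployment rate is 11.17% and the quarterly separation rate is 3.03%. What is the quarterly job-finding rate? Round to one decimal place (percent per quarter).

From u* = s/(s+f): f = s·(1−u)/u.
f = 3.03 × (1 − 0.1117) / 0.1117 = 2.6915 / 0.1117 ≈ 24.1% per quarter.

Job-finding rate ≈ 24.1% per quarter.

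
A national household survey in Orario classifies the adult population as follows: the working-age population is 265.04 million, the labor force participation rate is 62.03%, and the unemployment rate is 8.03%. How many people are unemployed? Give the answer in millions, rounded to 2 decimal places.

About 13.20 million are unemployed.

Labor force = 0.6203 × 265.04 = 164.40 million.
Unemployed = 0.0803 × 164.40 ≈ 13.20 million.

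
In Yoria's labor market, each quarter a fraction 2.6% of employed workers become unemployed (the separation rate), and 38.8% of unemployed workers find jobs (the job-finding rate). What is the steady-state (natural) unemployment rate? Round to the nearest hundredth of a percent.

At steady state the flows balance: s·E = f·U, so U/(E+U) = s/(s+f).
u* = 2.6 / (2.6 + 38.8) = 2.6 / 41.40 = 6.28%.

Steady-state unemployment rate ≈ 6.28%.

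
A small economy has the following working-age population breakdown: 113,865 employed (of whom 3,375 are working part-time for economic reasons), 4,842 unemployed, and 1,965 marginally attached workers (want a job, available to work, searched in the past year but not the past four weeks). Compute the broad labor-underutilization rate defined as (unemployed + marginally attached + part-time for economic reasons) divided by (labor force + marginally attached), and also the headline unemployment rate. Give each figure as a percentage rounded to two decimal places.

Labor force = 113,865 + 4,842 = 118,707.
Numerator = 4,842 + 1,965 + 3,375 = 10,182.
Denominator = 118,707 + 1,965 = 120,672.
Broad rate = 10,182 / 120,672 = 8.44%.
Headline unemployment rate = 4,842 / 118,707 = 4.08%.

Broad underutilization rate ≈ 8.44%; headline unemployment rate ≈ 4.08%.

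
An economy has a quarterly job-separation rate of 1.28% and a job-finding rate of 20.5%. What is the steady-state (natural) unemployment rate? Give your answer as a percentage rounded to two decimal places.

At steady state the flows balance: s·E = f·U, so U/(E+U) = s/(s+f).
u* = 1.28 / (1.28 + 20.5) = 1.28 / 21.78 = 5.88%.

Steady-state unemployment rate ≈ 5.88%.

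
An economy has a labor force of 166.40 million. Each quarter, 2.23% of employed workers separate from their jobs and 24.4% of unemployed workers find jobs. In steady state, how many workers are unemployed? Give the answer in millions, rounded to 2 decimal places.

Steady-state unemployment rate u* = s/(s+f) = 2.23/(2.23+24.4) = 0.083740.
Unemployed = u* × labor force = 0.083740 × 166.40 ≈ 13.93 million.

About 13.93 million are unemployed in steady state.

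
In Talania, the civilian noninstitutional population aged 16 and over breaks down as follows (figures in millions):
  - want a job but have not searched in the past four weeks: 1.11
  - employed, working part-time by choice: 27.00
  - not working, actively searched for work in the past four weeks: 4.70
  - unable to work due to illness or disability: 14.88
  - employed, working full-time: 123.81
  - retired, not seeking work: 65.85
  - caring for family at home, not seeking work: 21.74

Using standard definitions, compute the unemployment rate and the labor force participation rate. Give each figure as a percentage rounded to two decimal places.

Unemployment rate ≈ 3.02%; labor force participation rate ≈ 60.02%.

Employed = 27.00 + 123.81 = 150.81 million.
Unemployed = 4.70 million.
Labor force = 150.81 + 4.70 = 155.51 million.
Not in labor force = 1.11 + 14.88 + 65.85 + 21.74 = 103.58 million (those not working and not actively searching are outside the labor force — including those who want a job but have given up searching).
Civilian working-age population = 155.51 + 103.58 = 259.09 million.
Unemployment rate = 4.70 / 155.51 = 3.02%.
Labor force participation rate = 155.51 / 259.09 = 60.02%.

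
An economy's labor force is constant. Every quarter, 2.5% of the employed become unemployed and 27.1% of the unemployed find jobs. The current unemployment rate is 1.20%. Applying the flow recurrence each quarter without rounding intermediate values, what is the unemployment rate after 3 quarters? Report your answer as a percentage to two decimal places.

With a fixed labor force, u_{t+1} = u_t + s·(1−u_t) − f·u_t = u_t·(1−s−f) + s.
Here 1−s−f = 0.704 and s = 0.025.
u_1 = 0.012000 × 0.704 + 0.025 = 0.033448.
u_2 = 0.033448 × 0.704 + 0.025 = 0.048547.
u_3 = 0.048547 × 0.704 + 0.025 = 0.059177.

Unemployment rate after three quarters ≈ 5.92%.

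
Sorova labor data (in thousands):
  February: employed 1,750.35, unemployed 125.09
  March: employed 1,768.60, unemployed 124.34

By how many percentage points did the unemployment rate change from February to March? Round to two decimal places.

February: labor force = 1,750.35 + 125.09 = 1,875.44; u = 125.09/1,875.44 = 6.67%.
March: labor force = 1,768.60 + 124.34 = 1,892.94; u = 124.34/1,892.94 = 6.57%.
Change = 6.57% − 6.67% = −0.10 pp.

The unemployment rate changed by −0.10 percentage points.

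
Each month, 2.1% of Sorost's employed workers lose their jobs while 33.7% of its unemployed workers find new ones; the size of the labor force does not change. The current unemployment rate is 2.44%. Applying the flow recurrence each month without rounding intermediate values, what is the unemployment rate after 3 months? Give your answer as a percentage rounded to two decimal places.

Unemployment rate after three months ≈ 4.96%.

With a fixed labor force, u_{t+1} = u_t + s·(1−u_t) − f·u_t = u_t·(1−s−f) + s.
Here 1−s−f = 0.642 and s = 0.021.
u_1 = 0.024400 × 0.642 + 0.021 = 0.036665.
u_2 = 0.036665 × 0.642 + 0.021 = 0.044539.
u_3 = 0.044539 × 0.642 + 0.021 = 0.049594.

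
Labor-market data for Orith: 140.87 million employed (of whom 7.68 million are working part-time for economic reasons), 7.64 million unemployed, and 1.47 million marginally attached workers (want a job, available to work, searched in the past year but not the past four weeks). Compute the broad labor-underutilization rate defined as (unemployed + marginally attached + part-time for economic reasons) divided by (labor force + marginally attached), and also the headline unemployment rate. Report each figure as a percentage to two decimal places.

Broad underutilization rate ≈ 11.19%; headline unemployment rate ≈ 5.14%.

Labor force = 140.87 + 7.64 = 148.51 million.
Numerator = 7.64 + 1.47 + 7.68 = 16.79 million.
Denominator = 148.51 + 1.47 = 149.98 million.
Broad rate = 16.79 / 149.98 = 11.19%.
Headline unemployment rate = 7.64 / 148.51 = 5.14%.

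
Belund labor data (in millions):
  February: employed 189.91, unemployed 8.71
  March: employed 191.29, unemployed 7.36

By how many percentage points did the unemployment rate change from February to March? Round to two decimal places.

February: labor force = 189.91 + 8.71 = 198.62; u = 8.71/198.62 = 4.39%.
March: labor force = 191.29 + 7.36 = 198.65; u = 7.36/198.65 = 3.71%.
Change = 3.71% − 4.39% = −0.68 pp.

The unemployment rate changed by −0.68 percentage points.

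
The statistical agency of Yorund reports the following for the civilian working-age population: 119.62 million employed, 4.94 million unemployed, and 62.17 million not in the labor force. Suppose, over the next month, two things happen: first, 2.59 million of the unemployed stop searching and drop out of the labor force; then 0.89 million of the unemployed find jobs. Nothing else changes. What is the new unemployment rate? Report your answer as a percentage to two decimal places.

Initially, labor force = 119.62 + 4.94 = 124.56 million, so u = 4.94/124.56 = 3.97%.
After the first change, unemployed and labor force both fall by 2.59 → E = 119.62, U = 2.35, labor force = 121.97 million.
After the second change, unemployed falls and employed rises by 0.89; labor force unchanged → E = 120.51, U = 1.46, labor force = 121.97 million.
New unemployment rate = 1.46 / 121.97 = 1.20%.

New unemployment rate ≈ 1.20%.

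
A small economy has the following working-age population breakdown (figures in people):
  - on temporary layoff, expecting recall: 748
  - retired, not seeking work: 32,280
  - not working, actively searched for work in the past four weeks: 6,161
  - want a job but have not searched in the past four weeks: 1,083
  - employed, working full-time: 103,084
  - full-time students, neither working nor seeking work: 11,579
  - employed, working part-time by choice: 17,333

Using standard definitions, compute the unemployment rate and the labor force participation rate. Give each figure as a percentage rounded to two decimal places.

Employed = 103,084 + 17,333 = 120,417.
Unemployed = 748 + 6,161 = 6,909 (jobless and actively searching, or on temporary layoff).
Labor force = 120,417 + 6,909 = 127,326.
Not in labor force = 32,280 + 1,083 + 11,579 = 44,942 (those not working and not actively searching are outside the labor force — including those who want a job but have given up searching).
Civilian working-age population = 127,326 + 44,942 = 172,268.
Unemployment rate = 6,909 / 127,326 = 5.43%.
Labor force participation rate = 127,326 / 172,268 = 73.91%.

Unemployment rate ≈ 5.43%; labor force participation rate ≈ 73.91%.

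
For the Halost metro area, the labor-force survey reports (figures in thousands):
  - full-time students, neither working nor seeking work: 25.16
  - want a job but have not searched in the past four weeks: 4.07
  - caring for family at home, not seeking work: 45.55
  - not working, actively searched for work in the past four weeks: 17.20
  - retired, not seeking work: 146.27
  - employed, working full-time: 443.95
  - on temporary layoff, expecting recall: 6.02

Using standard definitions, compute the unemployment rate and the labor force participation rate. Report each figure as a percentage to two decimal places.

Unemployment rate ≈ 4.97%; labor force participation rate ≈ 67.88%.

Employed = 443.95 thousand.
Unemployed = 17.20 + 6.02 = 23.22 thousand (jobless and actively searching, or on temporary layoff).
Labor force = 443.95 + 23.22 = 467.17 thousand.
Not in labor force = 25.16 + 4.07 + 45.55 + 146.27 = 221.05 thousand (those not working and not actively searching are outside the labor force — including those who want a job but have given up searching).
Civilian working-age population = 467.17 + 221.05 = 688.22 thousand.
Unemployment rate = 23.22 / 467.17 = 4.97%.
Labor force participation rate = 467.17 / 688.22 = 67.88%.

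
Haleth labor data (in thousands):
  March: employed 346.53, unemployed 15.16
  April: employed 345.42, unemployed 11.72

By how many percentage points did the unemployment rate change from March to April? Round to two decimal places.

March: labor force = 346.53 + 15.16 = 361.69; u = 15.16/361.69 = 4.19%.
April: labor force = 345.42 + 11.72 = 357.14; u = 11.72/357.14 = 3.28%.
Change = 3.28% − 4.19% = −0.91 pp.

The unemployment rate changed by −0.91 percentage points.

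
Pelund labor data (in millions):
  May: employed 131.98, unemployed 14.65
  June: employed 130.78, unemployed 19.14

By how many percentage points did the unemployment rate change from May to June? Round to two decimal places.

May: labor force = 131.98 + 14.65 = 146.63; u = 14.65/146.63 = 9.99%.
June: labor force = 130.78 + 19.14 = 149.92; u = 19.14/149.92 = 12.77%.
Change = 12.77% − 9.99% = +2.78 pp.

The unemployment rate changed by +2.78 percentage points.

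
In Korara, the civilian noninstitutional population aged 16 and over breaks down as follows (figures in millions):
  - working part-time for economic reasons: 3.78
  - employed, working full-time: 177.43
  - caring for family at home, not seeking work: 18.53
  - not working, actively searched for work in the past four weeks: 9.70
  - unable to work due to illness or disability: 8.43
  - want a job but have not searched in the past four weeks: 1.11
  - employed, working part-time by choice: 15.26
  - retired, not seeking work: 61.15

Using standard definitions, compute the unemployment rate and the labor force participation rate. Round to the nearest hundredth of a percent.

Unemployment rate ≈ 4.70%; labor force participation rate ≈ 69.80%.

Employed = 3.78 + 177.43 + 15.26 = 196.47 million (anyone who worked, including part-time for economic reasons, counts as employed).
Unemployed = 9.70 million.
Labor force = 196.47 + 9.70 = 206.17 million.
Not in labor force = 18.53 + 8.43 + 1.11 + 61.15 = 89.22 million (those not working and not actively searching are outside the labor force — including those who want a job but have given up searching).
Civilian working-age population = 206.17 + 89.22 = 295.39 million.
Unemployment rate = 9.70 / 206.17 = 4.70%.
Labor force participation rate = 206.17 / 295.39 = 69.80%.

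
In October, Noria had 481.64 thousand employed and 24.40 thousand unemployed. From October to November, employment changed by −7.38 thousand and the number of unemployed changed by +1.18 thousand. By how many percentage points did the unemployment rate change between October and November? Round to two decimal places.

October: labor force = 481.64 + 24.40 = 506.04; u = 24.40/506.04 = 4.82%.
November: labor force = 474.26 + 25.58 = 499.84; u = 25.58/499.84 = 5.12%.
Change = 5.12% − 4.82% = +0.30 pp.

The unemployment rate changed by +0.30 percentage points.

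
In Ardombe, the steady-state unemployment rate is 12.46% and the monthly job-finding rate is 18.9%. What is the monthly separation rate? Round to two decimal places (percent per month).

Separation rate ≈ 2.69% per month.

From u* = s/(s+f): s = u·f/(1−u).
s = 0.1246 × 18.9 / (1 − 0.1246) = 2.3549 / 0.8754 ≈ 2.69% per month.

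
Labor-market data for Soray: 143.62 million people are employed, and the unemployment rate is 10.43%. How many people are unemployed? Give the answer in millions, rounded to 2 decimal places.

About 16.72 million are unemployed.

Let U be the number unemployed. The labor force is E + U, and U/(E+U) = 0.1043.
So U = 0.1043 × 143.62 / (1 − 0.1043) = 14.9796 / 0.8957 ≈ 16.72 million.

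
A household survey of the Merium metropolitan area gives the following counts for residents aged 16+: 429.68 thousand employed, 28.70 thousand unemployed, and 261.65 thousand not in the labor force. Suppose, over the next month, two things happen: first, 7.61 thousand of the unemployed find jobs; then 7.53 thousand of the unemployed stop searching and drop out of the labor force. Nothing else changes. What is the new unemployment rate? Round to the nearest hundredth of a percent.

New unemployment rate ≈ 3.01%.

Initially, labor force = 429.68 + 28.70 = 458.38 thousand, so u = 28.70/458.38 = 6.26%.
After the first change, unemployed falls and employed rises by 7.61; labor force unchanged → E = 437.29, U = 21.09, labor force = 458.38 thousand.
After the second change, unemployed and labor force both fall by 7.53 → E = 437.29, U = 13.56, labor force = 450.85 thousand.
New unemployment rate = 13.56 / 450.85 = 3.01%.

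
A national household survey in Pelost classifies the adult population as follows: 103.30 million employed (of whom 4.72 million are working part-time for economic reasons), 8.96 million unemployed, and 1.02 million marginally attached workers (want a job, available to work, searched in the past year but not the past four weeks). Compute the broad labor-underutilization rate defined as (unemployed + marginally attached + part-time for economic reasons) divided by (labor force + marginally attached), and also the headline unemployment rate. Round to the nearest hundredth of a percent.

Broad underutilization rate ≈ 12.98%; headline unemployment rate ≈ 7.98%.

Labor force = 103.30 + 8.96 = 112.26 million.
Numerator = 8.96 + 1.02 + 4.72 = 14.70 million.
Denominator = 112.26 + 1.02 = 113.28 million.
Broad rate = 14.70 / 113.28 = 12.98%.
Headline unemployment rate = 8.96 / 112.26 = 7.98%.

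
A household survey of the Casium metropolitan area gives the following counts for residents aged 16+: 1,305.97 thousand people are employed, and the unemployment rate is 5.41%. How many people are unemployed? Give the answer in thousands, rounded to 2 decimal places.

Let U be the number unemployed. The labor force is E + U, and U/(E+U) = 0.0541.
So U = 0.0541 × 1,305.97 / (1 − 0.0541) = 70.6530 / 0.9459 ≈ 74.69 thousand.

About 74.69 thousand are unemployed.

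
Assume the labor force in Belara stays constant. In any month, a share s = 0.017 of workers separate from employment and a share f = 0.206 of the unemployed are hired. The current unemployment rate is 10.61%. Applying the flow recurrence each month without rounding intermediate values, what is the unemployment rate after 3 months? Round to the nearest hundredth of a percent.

With a fixed labor force, u_{t+1} = u_t + s·(1−u_t) − f·u_t = u_t·(1−s−f) + s.
Here 1−s−f = 0.777 and s = 0.017.
u_1 = 0.106100 × 0.777 + 0.017 = 0.099440.
u_2 = 0.099440 × 0.777 + 0.017 = 0.094265.
u_3 = 0.094265 × 0.777 + 0.017 = 0.090244.

Unemployment rate after three months ≈ 9.02%.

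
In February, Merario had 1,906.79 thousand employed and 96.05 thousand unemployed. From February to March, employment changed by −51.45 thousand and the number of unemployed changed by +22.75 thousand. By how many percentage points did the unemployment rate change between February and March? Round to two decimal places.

The unemployment rate changed by +1.22 percentage points.

February: labor force = 1,906.79 + 96.05 = 2,002.84; u = 96.05/2,002.84 = 4.80%.
March: labor force = 1,855.34 + 118.80 = 1,974.14; u = 118.80/1,974.14 = 6.02%.
Change = 6.02% − 4.80% = +1.22 pp.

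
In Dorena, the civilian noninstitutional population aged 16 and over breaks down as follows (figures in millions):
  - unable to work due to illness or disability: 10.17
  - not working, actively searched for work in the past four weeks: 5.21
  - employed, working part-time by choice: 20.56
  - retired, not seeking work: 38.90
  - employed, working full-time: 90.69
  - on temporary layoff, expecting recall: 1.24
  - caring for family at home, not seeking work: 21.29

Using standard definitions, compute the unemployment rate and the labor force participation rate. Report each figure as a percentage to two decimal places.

Employed = 20.56 + 90.69 = 111.25 million.
Unemployed = 5.21 + 1.24 = 6.45 million (jobless and actively searching, or on temporary layoff).
Labor force = 111.25 + 6.45 = 117.70 million.
Not in labor force = 10.17 + 38.90 + 21.29 = 70.36 million (those not working and not actively searching are outside the labor force).
Civilian working-age population = 117.70 + 70.36 = 188.06 million.
Unemployment rate = 6.45 / 117.70 = 5.48%.
Labor force participation rate = 117.70 / 188.06 = 62.59%.

Unemployment rate ≈ 5.48%; labor force participation rate ≈ 62.59%.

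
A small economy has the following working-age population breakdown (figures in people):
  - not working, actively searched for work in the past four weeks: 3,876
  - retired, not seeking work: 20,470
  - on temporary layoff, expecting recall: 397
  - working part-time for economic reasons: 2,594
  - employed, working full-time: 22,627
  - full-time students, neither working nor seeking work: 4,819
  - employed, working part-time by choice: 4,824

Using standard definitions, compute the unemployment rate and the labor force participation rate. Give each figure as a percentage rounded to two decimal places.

Unemployment rate ≈ 12.45%; labor force participation rate ≈ 57.57%.

Employed = 2,594 + 22,627 + 4,824 = 30,045 (anyone who worked, including part-time for economic reasons, counts as employed).
Unemployed = 3,876 + 397 = 4,273 (jobless and actively searching, or on temporary layoff).
Labor force = 30,045 + 4,273 = 34,318.
Not in labor force = 20,470 + 4,819 = 25,289 (those not working and not actively searching are outside the labor force).
Civilian working-age population = 34,318 + 25,289 = 59,607.
Unemployment rate = 4,273 / 34,318 = 12.45%.
Labor force participation rate = 34,318 / 59,607 = 57.57%.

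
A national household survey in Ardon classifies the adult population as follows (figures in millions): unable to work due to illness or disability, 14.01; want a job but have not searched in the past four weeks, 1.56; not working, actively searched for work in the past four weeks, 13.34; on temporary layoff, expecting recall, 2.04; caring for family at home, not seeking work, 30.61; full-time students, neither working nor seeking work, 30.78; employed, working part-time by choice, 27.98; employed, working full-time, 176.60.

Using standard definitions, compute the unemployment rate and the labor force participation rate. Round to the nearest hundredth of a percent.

Unemployment rate ≈ 6.99%; labor force participation rate ≈ 74.08%.

Employed = 27.98 + 176.60 = 204.58 million.
Unemployed = 13.34 + 2.04 = 15.38 million (jobless and actively searching, or on temporary layoff).
Labor force = 204.58 + 15.38 = 219.96 million.
Not in labor force = 14.01 + 1.56 + 30.61 + 30.78 = 76.96 million (those not working and not actively searching are outside the labor force — including those who want a job but have given up searching).
Civilian working-age population = 219.96 + 76.96 = 296.92 million.
Unemployment rate = 15.38 / 219.96 = 6.99%.
Labor force participation rate = 219.96 / 296.92 = 74.08%.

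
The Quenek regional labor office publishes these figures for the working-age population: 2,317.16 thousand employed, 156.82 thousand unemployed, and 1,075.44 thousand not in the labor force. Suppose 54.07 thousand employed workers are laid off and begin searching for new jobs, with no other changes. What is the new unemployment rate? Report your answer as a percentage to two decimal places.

Initially, labor force = 2,317.16 + 156.82 = 2,473.98 thousand, so u = 156.82/2,473.98 = 6.34%.
After the change, employed falls and unemployed rises by 54.07; labor force unchanged → E = 2,263.09, U = 210.89, labor force = 2,473.98 thousand.
New unemployment rate = 210.89 / 2,473.98 = 8.52%.

New unemployment rate ≈ 8.52%.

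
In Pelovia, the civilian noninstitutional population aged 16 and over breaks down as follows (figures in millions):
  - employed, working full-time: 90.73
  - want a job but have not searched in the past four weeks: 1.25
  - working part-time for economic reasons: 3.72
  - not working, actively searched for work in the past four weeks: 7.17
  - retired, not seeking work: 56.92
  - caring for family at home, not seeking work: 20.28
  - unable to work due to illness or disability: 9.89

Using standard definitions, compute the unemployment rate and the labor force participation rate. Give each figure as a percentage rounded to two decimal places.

Employed = 90.73 + 3.72 = 94.45 million (anyone who worked, including part-time for economic reasons, counts as employed).
Unemployed = 7.17 million.
Labor force = 94.45 + 7.17 = 101.62 million.
Not in labor force = 1.25 + 56.92 + 20.28 + 9.89 = 88.34 million (those not working and not actively searching are outside the labor force — including those who want a job but have given up searching).
Civilian working-age population = 101.62 + 88.34 = 189.96 million.
Unemployment rate = 7.17 / 101.62 = 7.06%.
Labor force participation rate = 101.62 / 189.96 = 53.50%.

Unemployment rate ≈ 7.06%; labor force participation rate ≈ 53.50%.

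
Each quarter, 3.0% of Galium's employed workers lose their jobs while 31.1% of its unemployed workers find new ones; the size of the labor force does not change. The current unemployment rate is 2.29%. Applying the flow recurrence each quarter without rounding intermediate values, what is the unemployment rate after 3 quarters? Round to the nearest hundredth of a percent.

Unemployment rate after three quarters ≈ 6.94%.

With a fixed labor force, u_{t+1} = u_t + s·(1−u_t) − f·u_t = u_t·(1−s−f) + s.
Here 1−s−f = 0.659 and s = 0.030.
u_1 = 0.022900 × 0.659 + 0.030 = 0.045091.
u_2 = 0.045091 × 0.659 + 0.030 = 0.059715.
u_3 = 0.059715 × 0.659 + 0.030 = 0.069352.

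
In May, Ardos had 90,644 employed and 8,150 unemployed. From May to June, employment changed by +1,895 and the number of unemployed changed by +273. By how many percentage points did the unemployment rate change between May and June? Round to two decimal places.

May: labor force = 90,644 + 8,150 = 98,794; u = 8,150/98,794 = 8.25%.
June: labor force = 92,539 + 8,423 = 100,962; u = 8,423/100,962 = 8.34%.
Change = 8.34% − 8.25% = +0.09 pp.

The unemployment rate changed by +0.09 percentage points.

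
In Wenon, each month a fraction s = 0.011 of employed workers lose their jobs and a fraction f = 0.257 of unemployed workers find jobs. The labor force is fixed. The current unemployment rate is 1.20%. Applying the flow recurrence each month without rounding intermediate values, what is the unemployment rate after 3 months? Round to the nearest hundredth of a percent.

With a fixed labor force, u_{t+1} = u_t + s·(1−u_t) − f·u_t = u_t·(1−s−f) + s.
Here 1−s−f = 0.732 and s = 0.011.
u_1 = 0.012000 × 0.732 + 0.011 = 0.019784.
u_2 = 0.019784 × 0.732 + 0.011 = 0.025482.
u_3 = 0.025482 × 0.732 + 0.011 = 0.029653.

Unemployment rate after three months ≈ 2.97%.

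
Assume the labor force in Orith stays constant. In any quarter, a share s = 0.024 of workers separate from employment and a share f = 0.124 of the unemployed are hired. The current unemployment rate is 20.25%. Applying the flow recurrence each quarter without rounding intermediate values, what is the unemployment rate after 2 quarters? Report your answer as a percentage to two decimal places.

With a fixed labor force, u_{t+1} = u_t + s·(1−u_t) − f·u_t = u_t·(1−s−f) + s.
Here 1−s−f = 0.852 and s = 0.024.
u_1 = 0.202500 × 0.852 + 0.024 = 0.196530.
u_2 = 0.196530 × 0.852 + 0.024 = 0.191444.

Unemployment rate after two quarters ≈ 19.14%.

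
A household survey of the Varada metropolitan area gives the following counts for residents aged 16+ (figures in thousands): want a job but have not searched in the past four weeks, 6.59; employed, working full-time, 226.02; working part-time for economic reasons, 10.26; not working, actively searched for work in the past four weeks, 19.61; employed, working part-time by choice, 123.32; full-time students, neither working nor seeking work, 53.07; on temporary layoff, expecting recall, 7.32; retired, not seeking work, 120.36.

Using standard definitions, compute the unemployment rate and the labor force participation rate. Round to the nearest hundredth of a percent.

Employed = 226.02 + 10.26 + 123.32 = 359.60 thousand (anyone who worked, including part-time for economic reasons, counts as employed).
Unemployed = 19.61 + 7.32 = 26.93 thousand (jobless and actively searching, or on temporary layoff).
Labor force = 359.60 + 26.93 = 386.53 thousand.
Not in labor force = 6.59 + 53.07 + 120.36 = 180.02 thousand (those not working and not actively searching are outside the labor force — including those who want a job but have given up searching).
Civilian working-age population = 386.53 + 180.02 = 566.55 thousand.
Unemployment rate = 26.93 / 386.53 = 6.97%.
Labor force participation rate = 386.53 / 566.55 = 68.23%.

Unemployment rate ≈ 6.97%; labor force participation rate ≈ 68.23%.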